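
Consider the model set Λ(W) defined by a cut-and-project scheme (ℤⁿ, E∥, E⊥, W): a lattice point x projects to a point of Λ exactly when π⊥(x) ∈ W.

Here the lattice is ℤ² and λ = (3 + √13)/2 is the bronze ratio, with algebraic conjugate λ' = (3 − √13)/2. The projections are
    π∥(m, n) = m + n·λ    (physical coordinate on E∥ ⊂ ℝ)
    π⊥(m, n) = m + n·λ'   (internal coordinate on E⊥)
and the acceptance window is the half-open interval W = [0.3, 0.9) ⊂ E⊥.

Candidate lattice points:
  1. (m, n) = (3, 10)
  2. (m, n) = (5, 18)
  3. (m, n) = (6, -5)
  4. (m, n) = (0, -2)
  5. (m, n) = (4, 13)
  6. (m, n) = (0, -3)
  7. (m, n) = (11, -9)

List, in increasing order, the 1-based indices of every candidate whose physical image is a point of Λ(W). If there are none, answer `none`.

Numerically λ ≈ 3.302776 and λ' = −1/λ ≈ -0.302776.
[1] lift (3,10): star map gives -0.027756; window check 0.3 ≤ -0.027756 < 0.9 is false → out
[2] lift (5,18): star map gives -0.449961; window check 0.3 ≤ -0.449961 < 0.9 is false → out
[3] lift (6,-5): star map gives 7.513878; window check 0.3 ≤ 7.513878 < 0.9 is false → out
[4] lift (0,-2): star map gives 0.605551; window check 0.3 ≤ 0.605551 < 0.9 is true → IN Λ
[5] lift (4,13): star map gives 0.063917; window check 0.3 ≤ 0.063917 < 0.9 is false → out
[6] lift (0,-3): star map gives 0.908327; window check 0.3 ≤ 0.908327 < 0.9 is false → out
[7] lift (11,-9): star map gives 13.724981; window check 0.3 ≤ 13.724981 < 0.9 is false → out

4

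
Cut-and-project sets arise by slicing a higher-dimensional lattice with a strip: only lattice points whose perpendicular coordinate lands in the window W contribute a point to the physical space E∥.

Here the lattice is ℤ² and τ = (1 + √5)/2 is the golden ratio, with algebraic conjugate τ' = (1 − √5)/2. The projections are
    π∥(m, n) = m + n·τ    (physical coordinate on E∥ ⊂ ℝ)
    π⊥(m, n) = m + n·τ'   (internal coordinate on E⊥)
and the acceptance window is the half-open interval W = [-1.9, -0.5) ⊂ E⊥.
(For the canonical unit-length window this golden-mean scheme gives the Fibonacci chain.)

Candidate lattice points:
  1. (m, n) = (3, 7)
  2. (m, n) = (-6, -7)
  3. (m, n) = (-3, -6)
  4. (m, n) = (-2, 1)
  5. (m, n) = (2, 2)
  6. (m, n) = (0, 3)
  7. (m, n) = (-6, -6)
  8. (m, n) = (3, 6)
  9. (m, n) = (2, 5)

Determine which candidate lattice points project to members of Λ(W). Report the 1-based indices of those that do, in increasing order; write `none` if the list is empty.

1, 2, 6, 8, 9

Compute τ' = (1−√5)/2 = -0.6180, so π⊥(m,n) = m -0.6180·n.
[1] lift (3,7): star map gives -1.3262; window check -1.9 ≤ -1.3262 < -0.5 is true → IN Λ
[2] lift (-6,-7): star map gives -1.6738; window check -1.9 ≤ -1.6738 < -0.5 is true → IN Λ
[3] lift (-3,-6): star map gives 0.7082; window check -1.9 ≤ 0.7082 < -0.5 is false → out
[4] lift (-2,1): star map gives -2.6180; window check -1.9 ≤ -2.6180 < -0.5 is false → out
[5] lift (2,2): star map gives 0.7639; window check -1.9 ≤ 0.7639 < -0.5 is false → out
[6] lift (0,3): star map gives -1.8541; window check -1.9 ≤ -1.8541 < -0.5 is true → IN Λ
[7] lift (-6,-6): star map gives -2.2918; window check -1.9 ≤ -2.2918 < -0.5 is false → out
[8] lift (3,6): star map gives -0.7082; window check -1.9 ≤ -0.7082 < -0.5 is true → IN Λ
[9] lift (2,5): star map gives -1.0902; window check -1.9 ≤ -1.0902 < -0.5 is true → IN Λ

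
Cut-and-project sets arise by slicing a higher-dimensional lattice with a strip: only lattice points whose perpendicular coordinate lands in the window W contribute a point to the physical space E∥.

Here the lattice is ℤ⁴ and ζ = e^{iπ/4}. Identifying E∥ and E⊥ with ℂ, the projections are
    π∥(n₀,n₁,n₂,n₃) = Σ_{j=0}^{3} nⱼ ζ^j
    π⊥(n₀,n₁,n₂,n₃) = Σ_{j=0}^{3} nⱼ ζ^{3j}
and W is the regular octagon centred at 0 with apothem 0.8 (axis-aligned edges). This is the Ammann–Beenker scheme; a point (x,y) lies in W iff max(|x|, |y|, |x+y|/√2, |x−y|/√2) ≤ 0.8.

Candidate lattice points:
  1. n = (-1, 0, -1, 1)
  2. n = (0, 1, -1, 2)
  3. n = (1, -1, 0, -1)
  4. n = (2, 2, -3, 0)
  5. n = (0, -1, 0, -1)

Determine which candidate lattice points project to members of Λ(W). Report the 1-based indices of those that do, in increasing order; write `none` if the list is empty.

π⊥(n) = n₀ + n₁ζ³ + n₂ζ⁶ + n₃ζ⁹ where ζ = e^{iπ/4}.
#1 (-1, 0, -1, 1): internal (-0.292893, 1.707107); octagon support 1.707107 vs apothem 0.8 → ∉ W
#2 (0, 1, -1, 2): internal (0.707107, 3.121320); octagon support 3.121320 vs apothem 0.8 → ∉ W
#3 (1, -1, 0, -1): internal (1.000000, -1.414214); octagon support 1.707107 vs apothem 0.8 → ∉ W
#4 (2, 2, -3, 0): internal (0.585786, 4.414214); octagon support 4.414214 vs apothem 0.8 → ∉ W
#5 (0, -1, 0, -1): internal (0.000000, -1.414214); octagon support 1.414214 vs apothem 0.8 → ∉ W

none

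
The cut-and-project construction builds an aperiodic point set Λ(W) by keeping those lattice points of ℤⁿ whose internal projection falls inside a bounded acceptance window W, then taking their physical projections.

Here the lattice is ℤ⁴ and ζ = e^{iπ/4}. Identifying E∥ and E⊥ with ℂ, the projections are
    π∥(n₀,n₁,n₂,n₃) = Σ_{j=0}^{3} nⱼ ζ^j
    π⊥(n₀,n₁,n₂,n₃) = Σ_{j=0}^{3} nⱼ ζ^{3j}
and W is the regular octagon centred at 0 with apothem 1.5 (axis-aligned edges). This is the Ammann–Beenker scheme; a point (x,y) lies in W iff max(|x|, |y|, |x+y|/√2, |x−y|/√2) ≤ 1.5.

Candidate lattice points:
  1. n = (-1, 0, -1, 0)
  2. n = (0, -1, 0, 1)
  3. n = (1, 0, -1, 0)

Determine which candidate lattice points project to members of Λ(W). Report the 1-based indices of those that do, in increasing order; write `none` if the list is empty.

Internal map: ζ^{3j} for j=0..3 gives (1,0), (−√2/2,√2/2), (0,−1), (√2/2,√2/2).
#1 (-1, 0, -1, 0): internal (-1.000000, 1.000000); octagon support 1.414214 vs apothem 1.5 → ∈ W
#2 (0, -1, 0, 1): internal (1.414214, 0.000000); octagon support 1.414214 vs apothem 1.5 → ∈ W
#3 (1, 0, -1, 0): internal (1.000000, 1.000000); octagon support 1.414214 vs apothem 1.5 → ∈ W

1, 2, 3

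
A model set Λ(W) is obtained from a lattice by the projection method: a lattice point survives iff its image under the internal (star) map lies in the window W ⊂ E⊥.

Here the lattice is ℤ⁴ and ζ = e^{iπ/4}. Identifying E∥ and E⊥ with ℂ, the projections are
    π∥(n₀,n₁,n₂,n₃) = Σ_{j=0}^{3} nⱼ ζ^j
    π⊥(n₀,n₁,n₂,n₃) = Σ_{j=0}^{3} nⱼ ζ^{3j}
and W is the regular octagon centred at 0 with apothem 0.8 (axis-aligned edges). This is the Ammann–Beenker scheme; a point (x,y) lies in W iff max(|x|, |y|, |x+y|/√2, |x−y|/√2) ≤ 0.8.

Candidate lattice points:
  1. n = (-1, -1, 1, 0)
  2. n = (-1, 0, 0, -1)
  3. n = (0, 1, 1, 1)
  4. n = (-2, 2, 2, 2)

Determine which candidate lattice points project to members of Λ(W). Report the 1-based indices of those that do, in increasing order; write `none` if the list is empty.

3

With ζ = e^{iπ/4} the internal vectors are ζ^0,ζ^3,ζ^6,ζ^9.
candidate 1: n = (-1, -1, 1, 0) → π⊥ ≈ (-0.29289, -1.70711); max(|x|,|y|,|x±y|/√2) = 1.70711 > 0.8 ⇒ ∉ W
candidate 2: n = (-1, 0, 0, -1) → π⊥ ≈ (-1.70711, -0.70711); max(|x|,|y|,|x±y|/√2) = 1.70711 > 0.8 ⇒ ∉ W
candidate 3: n = (0, 1, 1, 1) → π⊥ ≈ (+0.00000, +0.41421); max(|x|,|y|,|x±y|/√2) = 0.41421 ≤ 0.8 ⇒ ∈ W
candidate 4: n = (-2, 2, 2, 2) → π⊥ ≈ (-2.00000, +0.82843); max(|x|,|y|,|x±y|/√2) = 2.00000 > 0.8 ⇒ ∉ W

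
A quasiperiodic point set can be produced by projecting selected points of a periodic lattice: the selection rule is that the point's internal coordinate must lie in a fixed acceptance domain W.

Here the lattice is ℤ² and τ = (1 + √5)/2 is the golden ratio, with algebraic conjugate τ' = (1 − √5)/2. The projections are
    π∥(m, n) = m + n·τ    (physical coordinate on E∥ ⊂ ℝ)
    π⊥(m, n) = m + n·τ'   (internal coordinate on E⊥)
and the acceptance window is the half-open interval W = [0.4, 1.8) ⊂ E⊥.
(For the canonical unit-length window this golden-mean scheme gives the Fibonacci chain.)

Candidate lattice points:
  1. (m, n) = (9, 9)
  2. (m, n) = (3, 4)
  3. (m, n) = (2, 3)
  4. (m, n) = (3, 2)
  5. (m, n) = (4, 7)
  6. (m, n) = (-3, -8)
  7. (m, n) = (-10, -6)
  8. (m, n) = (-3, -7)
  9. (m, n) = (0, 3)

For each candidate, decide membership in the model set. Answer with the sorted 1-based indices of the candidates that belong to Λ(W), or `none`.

τ' = (1−√5)/2 ≈ -0.61803.
candidate 1: (m,n)=(9,9) → π∥ = 9+9·τ ≈ 23.56231, π⊥ = 9+9·τ' ≈ 3.43769 ∉ [0.4, 1.8) ⇒ out
candidate 2: (m,n)=(3,4) → π∥ = 3+4·τ ≈ 9.47214, π⊥ = 3+4·τ' ≈ 0.52786 ∈ [0.4, 1.8) ⇒ IN Λ
candidate 3: (m,n)=(2,3) → π∥ = 2+3·τ ≈ 6.85410, π⊥ = 2+3·τ' ≈ 0.14590 ∉ [0.4, 1.8) ⇒ out
candidate 4: (m,n)=(3,2) → π∥ = 3+2·τ ≈ 6.23607, π⊥ = 3+2·τ' ≈ 1.76393 ∈ [0.4, 1.8) ⇒ IN Λ
candidate 5: (m,n)=(4,7) → π∥ = 4+7·τ ≈ 15.32624, π⊥ = 4+7·τ' ≈ -0.32624 ∉ [0.4, 1.8) ⇒ out
candidate 6: (m,n)=(-3,-8) → π∥ = -3-8·τ ≈ -15.94427, π⊥ = -3-8·τ' ≈ 1.94427 ∉ [0.4, 1.8) ⇒ out
candidate 7: (m,n)=(-10,-6) → π∥ = -10-6·τ ≈ -19.70820, π⊥ = -10-6·τ' ≈ -6.29180 ∉ [0.4, 1.8) ⇒ out
candidate 8: (m,n)=(-3,-7) → π∥ = -3-7·τ ≈ -14.32624, π⊥ = -3-7·τ' ≈ 1.32624 ∈ [0.4, 1.8) ⇒ IN Λ
candidate 9: (m,n)=(0,3) → π∥ = 0+3·τ ≈ 4.85410, π⊥ = 0+3·τ' ≈ -1.85410 ∉ [0.4, 1.8) ⇒ out

2, 4, 8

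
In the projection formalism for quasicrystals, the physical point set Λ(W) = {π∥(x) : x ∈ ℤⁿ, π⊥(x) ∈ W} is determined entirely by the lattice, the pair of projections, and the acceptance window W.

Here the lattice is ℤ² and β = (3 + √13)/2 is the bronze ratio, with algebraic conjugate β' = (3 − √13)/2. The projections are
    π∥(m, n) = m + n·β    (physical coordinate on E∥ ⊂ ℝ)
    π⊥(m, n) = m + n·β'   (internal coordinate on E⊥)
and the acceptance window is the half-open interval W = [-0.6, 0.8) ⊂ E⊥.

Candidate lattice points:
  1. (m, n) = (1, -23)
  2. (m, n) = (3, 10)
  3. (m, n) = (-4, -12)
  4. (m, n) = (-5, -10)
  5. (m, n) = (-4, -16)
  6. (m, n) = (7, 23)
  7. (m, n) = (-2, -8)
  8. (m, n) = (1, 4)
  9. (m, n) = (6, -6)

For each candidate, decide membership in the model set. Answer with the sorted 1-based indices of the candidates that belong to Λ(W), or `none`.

2, 3, 6, 7, 8

Numerically β ≈ 3.302776 and β' = −1/β ≈ -0.302776.
candidate 1: (m,n)=(1,-23) → π∥ = 1-23·β ≈ -74.963840, π⊥ = 1-23·β' ≈ 7.963840 ∉ [-0.6, 0.8) ⇒ out
candidate 2: (m,n)=(3,10) → π∥ = 3+10·β ≈ 36.027756, π⊥ = 3+10·β' ≈ -0.027756 ∈ [-0.6, 0.8) ⇒ IN Λ
candidate 3: (m,n)=(-4,-12) → π∥ = -4-12·β ≈ -43.633308, π⊥ = -4-12·β' ≈ -0.366692 ∈ [-0.6, 0.8) ⇒ IN Λ
candidate 4: (m,n)=(-5,-10) → π∥ = -5-10·β ≈ -38.027756, π⊥ = -5-10·β' ≈ -1.972244 ∉ [-0.6, 0.8) ⇒ out
candidate 5: (m,n)=(-4,-16) → π∥ = -4-16·β ≈ -56.844410, π⊥ = -4-16·β' ≈ 0.844410 ∉ [-0.6, 0.8) ⇒ out
candidate 6: (m,n)=(7,23) → π∥ = 7+23·β ≈ 82.963840, π⊥ = 7+23·β' ≈ 0.036160 ∈ [-0.6, 0.8) ⇒ IN Λ
candidate 7: (m,n)=(-2,-8) → π∥ = -2-8·β ≈ -28.422205, π⊥ = -2-8·β' ≈ 0.422205 ∈ [-0.6, 0.8) ⇒ IN Λ
candidate 8: (m,n)=(1,4) → π∥ = 1+4·β ≈ 14.211103, π⊥ = 1+4·β' ≈ -0.211103 ∈ [-0.6, 0.8) ⇒ IN Λ
candidate 9: (m,n)=(6,-6) → π∥ = 6-6·β ≈ -13.816654, π⊥ = 6-6·β' ≈ 7.816654 ∉ [-0.6, 0.8) ⇒ out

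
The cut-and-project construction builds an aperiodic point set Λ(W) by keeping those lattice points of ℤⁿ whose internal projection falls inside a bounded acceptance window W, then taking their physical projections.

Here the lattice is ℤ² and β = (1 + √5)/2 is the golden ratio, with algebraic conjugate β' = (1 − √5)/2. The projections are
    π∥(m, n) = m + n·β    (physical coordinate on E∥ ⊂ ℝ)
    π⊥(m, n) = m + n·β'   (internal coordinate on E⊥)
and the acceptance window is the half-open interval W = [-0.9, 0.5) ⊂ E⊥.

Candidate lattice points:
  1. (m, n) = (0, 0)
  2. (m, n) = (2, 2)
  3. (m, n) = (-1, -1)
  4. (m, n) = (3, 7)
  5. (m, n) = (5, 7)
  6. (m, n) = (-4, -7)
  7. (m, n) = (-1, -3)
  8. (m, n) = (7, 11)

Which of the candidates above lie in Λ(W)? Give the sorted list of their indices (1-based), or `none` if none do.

β' = (1−√5)/2 ≈ -0.61803.
candidate 1: (m,n)=(0,0) → π∥ = 0+0·β ≈ 0.00000, π⊥ = 0+0·β' ≈ 0.00000 ∈ [-0.9, 0.5) ⇒ IN Λ
candidate 2: (m,n)=(2,2) → π∥ = 2+2·β ≈ 5.23607, π⊥ = 2+2·β' ≈ 0.76393 ∉ [-0.9, 0.5) ⇒ out
candidate 3: (m,n)=(-1,-1) → π∥ = -1-1·β ≈ -2.61803, π⊥ = -1-1·β' ≈ -0.38197 ∈ [-0.9, 0.5) ⇒ IN Λ
candidate 4: (m,n)=(3,7) → π∥ = 3+7·β ≈ 14.32624, π⊥ = 3+7·β' ≈ -1.32624 ∉ [-0.9, 0.5) ⇒ out
candidate 5: (m,n)=(5,7) → π∥ = 5+7·β ≈ 16.32624, π⊥ = 5+7·β' ≈ 0.67376 ∉ [-0.9, 0.5) ⇒ out
candidate 6: (m,n)=(-4,-7) → π∥ = -4-7·β ≈ -15.32624, π⊥ = -4-7·β' ≈ 0.32624 ∈ [-0.9, 0.5) ⇒ IN Λ
candidate 7: (m,n)=(-1,-3) → π∥ = -1-3·β ≈ -5.85410, π⊥ = -1-3·β' ≈ 0.85410 ∉ [-0.9, 0.5) ⇒ out
candidate 8: (m,n)=(7,11) → π∥ = 7+11·β ≈ 24.79837, π⊥ = 7+11·β' ≈ 0.20163 ∈ [-0.9, 0.5) ⇒ IN Λ

1, 3, 6, 8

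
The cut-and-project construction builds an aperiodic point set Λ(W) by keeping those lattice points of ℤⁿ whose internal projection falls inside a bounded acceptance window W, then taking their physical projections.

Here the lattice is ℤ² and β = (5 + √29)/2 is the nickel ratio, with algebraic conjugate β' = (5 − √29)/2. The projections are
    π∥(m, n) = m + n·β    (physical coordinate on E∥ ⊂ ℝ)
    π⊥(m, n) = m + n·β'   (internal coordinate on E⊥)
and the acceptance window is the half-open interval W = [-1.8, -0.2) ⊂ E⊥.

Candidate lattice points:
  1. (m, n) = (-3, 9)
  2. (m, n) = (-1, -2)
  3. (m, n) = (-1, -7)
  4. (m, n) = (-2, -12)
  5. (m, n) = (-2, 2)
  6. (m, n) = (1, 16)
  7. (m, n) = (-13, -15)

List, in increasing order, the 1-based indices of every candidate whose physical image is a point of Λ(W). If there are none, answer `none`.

Compute β' = (5−√29)/2 = -0.19258, so π⊥(m,n) = m -0.19258·n.
candidate 1: (m,n)=(-3,9) → π∥ = -3+9·β ≈ 43.73324, π⊥ = -3+9·β' ≈ -4.73324 ∉ [-1.8, -0.2) ⇒ out
candidate 2: (m,n)=(-1,-2) → π∥ = -1-2·β ≈ -11.38516, π⊥ = -1-2·β' ≈ -0.61484 ∈ [-1.8, -0.2) ⇒ IN Λ
candidate 3: (m,n)=(-1,-7) → π∥ = -1-7·β ≈ -37.34808, π⊥ = -1-7·β' ≈ 0.34808 ∉ [-1.8, -0.2) ⇒ out
candidate 4: (m,n)=(-2,-12) → π∥ = -2-12·β ≈ -64.31099, π⊥ = -2-12·β' ≈ 0.31099 ∉ [-1.8, -0.2) ⇒ out
candidate 5: (m,n)=(-2,2) → π∥ = -2+2·β ≈ 8.38516, π⊥ = -2+2·β' ≈ -2.38516 ∉ [-1.8, -0.2) ⇒ out
candidate 6: (m,n)=(1,16) → π∥ = 1+16·β ≈ 84.08132, π⊥ = 1+16·β' ≈ -2.08132 ∉ [-1.8, -0.2) ⇒ out
candidate 7: (m,n)=(-13,-15) → π∥ = -13-15·β ≈ -90.88874, π⊥ = -13-15·β' ≈ -10.11126 ∉ [-1.8, -0.2) ⇒ out

2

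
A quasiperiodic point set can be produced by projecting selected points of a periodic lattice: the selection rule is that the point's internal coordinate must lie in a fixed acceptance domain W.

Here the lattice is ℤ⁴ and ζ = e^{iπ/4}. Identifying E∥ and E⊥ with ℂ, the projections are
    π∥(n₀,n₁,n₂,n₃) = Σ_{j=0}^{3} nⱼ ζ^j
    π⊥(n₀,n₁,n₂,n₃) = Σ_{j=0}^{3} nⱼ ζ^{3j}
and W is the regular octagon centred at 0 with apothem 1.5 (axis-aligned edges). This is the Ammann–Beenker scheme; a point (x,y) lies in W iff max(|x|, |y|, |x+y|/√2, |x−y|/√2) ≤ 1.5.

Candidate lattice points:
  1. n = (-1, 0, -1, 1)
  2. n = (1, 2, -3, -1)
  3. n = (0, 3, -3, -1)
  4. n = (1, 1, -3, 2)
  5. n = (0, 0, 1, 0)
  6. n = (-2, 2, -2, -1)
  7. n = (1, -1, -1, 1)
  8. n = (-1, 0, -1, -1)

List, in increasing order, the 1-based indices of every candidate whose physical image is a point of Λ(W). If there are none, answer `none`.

π⊥(n) = n₀ + n₁ζ³ + n₂ζ⁶ + n₃ζ⁹ where ζ = e^{iπ/4}.
#1 (-1, 0, -1, 1): internal (-0.29289, 1.70711); octagon support 1.70711 vs apothem 1.5 → ∉ W
#2 (1, 2, -3, -1): internal (-1.12132, 3.70711); octagon support 3.70711 vs apothem 1.5 → ∉ W
#3 (0, 3, -3, -1): internal (-2.82843, 4.41421); octagon support 5.12132 vs apothem 1.5 → ∉ W
#4 (1, 1, -3, 2): internal (1.70711, 5.12132); octagon support 5.12132 vs apothem 1.5 → ∉ W
#5 (0, 0, 1, 0): internal (0.00000, -1.00000); octagon support 1.00000 vs apothem 1.5 → ∈ W
#6 (-2, 2, -2, -1): internal (-4.12132, 2.70711); octagon support 4.82843 vs apothem 1.5 → ∉ W
#7 (1, -1, -1, 1): internal (2.41421, 1.00000); octagon support 2.41421 vs apothem 1.5 → ∉ W
#8 (-1, 0, -1, -1): internal (-1.70711, 0.29289); octagon support 1.70711 vs apothem 1.5 → ∉ W

5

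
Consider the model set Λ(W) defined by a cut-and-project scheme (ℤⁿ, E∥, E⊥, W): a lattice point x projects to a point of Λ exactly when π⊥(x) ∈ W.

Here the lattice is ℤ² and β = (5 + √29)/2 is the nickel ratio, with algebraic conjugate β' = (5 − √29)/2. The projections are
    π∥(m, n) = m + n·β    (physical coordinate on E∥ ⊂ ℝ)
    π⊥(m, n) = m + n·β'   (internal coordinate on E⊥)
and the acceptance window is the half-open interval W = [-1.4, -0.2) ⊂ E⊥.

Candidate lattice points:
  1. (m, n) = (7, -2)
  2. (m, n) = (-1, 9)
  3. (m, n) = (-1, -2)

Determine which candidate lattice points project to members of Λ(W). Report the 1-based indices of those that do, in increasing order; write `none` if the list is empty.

Numerically β ≈ 5.192582 and β' = −1/β ≈ -0.192582.
candidate 1: (m,n)=(7,-2) → π∥ = 7-2·β ≈ -3.385165, π⊥ = 7-2·β' ≈ 7.385165 ∉ [-1.4, -0.2) ⇒ out
candidate 2: (m,n)=(-1,9) → π∥ = -1+9·β ≈ 45.733242, π⊥ = -1+9·β' ≈ -2.733242 ∉ [-1.4, -0.2) ⇒ out
candidate 3: (m,n)=(-1,-2) → π∥ = -1-2·β ≈ -11.385165, π⊥ = -1-2·β' ≈ -0.614835 ∈ [-1.4, -0.2) ⇒ IN Λ

3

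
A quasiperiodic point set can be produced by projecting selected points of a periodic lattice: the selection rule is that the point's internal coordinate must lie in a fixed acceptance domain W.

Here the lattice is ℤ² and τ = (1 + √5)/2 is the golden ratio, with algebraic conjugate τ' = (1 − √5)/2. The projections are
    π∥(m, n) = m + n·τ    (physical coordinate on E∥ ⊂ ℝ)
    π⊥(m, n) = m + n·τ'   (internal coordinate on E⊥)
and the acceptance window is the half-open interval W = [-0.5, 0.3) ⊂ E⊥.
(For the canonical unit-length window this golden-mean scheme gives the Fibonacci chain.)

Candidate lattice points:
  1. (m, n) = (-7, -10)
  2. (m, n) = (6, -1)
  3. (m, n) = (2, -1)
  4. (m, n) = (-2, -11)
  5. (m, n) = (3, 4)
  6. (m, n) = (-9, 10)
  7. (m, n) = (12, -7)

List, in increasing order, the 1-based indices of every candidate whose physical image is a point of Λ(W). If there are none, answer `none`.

Compute τ' = (1−√5)/2 = -0.618034, so π⊥(m,n) = m -0.618034·n.
candidate 1: (m,n)=(-7,-10) → π∥ = -7-10·τ ≈ -23.180340, π⊥ = -7-10·τ' ≈ -0.819660 ∉ [-0.5, 0.3) ⇒ out
candidate 2: (m,n)=(6,-1) → π∥ = 6-1·τ ≈ 4.381966, π⊥ = 6-1·τ' ≈ 6.618034 ∉ [-0.5, 0.3) ⇒ out
candidate 3: (m,n)=(2,-1) → π∥ = 2-1·τ ≈ 0.381966, π⊥ = 2-1·τ' ≈ 2.618034 ∉ [-0.5, 0.3) ⇒ out
candidate 4: (m,n)=(-2,-11) → π∥ = -2-11·τ ≈ -19.798374, π⊥ = -2-11·τ' ≈ 4.798374 ∉ [-0.5, 0.3) ⇒ out
candidate 5: (m,n)=(3,4) → π∥ = 3+4·τ ≈ 9.472136, π⊥ = 3+4·τ' ≈ 0.527864 ∉ [-0.5, 0.3) ⇒ out
candidate 6: (m,n)=(-9,10) → π∥ = -9+10·τ ≈ 7.180340, π⊥ = -9+10·τ' ≈ -15.180340 ∉ [-0.5, 0.3) ⇒ out
candidate 7: (m,n)=(12,-7) → π∥ = 12-7·τ ≈ 0.673762, π⊥ = 12-7·τ' ≈ 16.326238 ∉ [-0.5, 0.3) ⇒ out

none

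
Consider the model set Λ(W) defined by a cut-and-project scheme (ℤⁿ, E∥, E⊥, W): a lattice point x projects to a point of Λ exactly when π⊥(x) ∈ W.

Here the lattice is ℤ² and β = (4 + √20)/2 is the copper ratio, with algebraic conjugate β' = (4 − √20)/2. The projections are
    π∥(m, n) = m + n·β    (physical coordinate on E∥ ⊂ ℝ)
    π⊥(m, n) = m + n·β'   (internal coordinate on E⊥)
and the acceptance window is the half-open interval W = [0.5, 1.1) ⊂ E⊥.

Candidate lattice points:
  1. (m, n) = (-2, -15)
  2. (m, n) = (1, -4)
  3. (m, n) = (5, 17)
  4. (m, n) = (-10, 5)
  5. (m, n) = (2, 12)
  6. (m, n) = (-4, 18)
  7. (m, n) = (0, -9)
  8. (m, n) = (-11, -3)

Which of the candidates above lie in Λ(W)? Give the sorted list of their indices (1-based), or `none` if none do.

β' = (4−√20)/2 ≈ -0.23607.
candidate 1: (m,n)=(-2,-15) → π∥ = -2-15·β ≈ -65.54102, π⊥ = -2-15·β' ≈ 1.54102 ∉ [0.5, 1.1) ⇒ out
candidate 2: (m,n)=(1,-4) → π∥ = 1-4·β ≈ -15.94427, π⊥ = 1-4·β' ≈ 1.94427 ∉ [0.5, 1.1) ⇒ out
candidate 3: (m,n)=(5,17) → π∥ = 5+17·β ≈ 77.01316, π⊥ = 5+17·β' ≈ 0.98684 ∈ [0.5, 1.1) ⇒ IN Λ
candidate 4: (m,n)=(-10,5) → π∥ = -10+5·β ≈ 11.18034, π⊥ = -10+5·β' ≈ -11.18034 ∉ [0.5, 1.1) ⇒ out
candidate 5: (m,n)=(2,12) → π∥ = 2+12·β ≈ 52.83282, π⊥ = 2+12·β' ≈ -0.83282 ∉ [0.5, 1.1) ⇒ out
candidate 6: (m,n)=(-4,18) → π∥ = -4+18·β ≈ 72.24922, π⊥ = -4+18·β' ≈ -8.24922 ∉ [0.5, 1.1) ⇒ out
candidate 7: (m,n)=(0,-9) → π∥ = 0-9·β ≈ -38.12461, π⊥ = 0-9·β' ≈ 2.12461 ∉ [0.5, 1.1) ⇒ out
candidate 8: (m,n)=(-11,-3) → π∥ = -11-3·β ≈ -23.70820, π⊥ = -11-3·β' ≈ -10.29180 ∉ [0.5, 1.1) ⇒ out

3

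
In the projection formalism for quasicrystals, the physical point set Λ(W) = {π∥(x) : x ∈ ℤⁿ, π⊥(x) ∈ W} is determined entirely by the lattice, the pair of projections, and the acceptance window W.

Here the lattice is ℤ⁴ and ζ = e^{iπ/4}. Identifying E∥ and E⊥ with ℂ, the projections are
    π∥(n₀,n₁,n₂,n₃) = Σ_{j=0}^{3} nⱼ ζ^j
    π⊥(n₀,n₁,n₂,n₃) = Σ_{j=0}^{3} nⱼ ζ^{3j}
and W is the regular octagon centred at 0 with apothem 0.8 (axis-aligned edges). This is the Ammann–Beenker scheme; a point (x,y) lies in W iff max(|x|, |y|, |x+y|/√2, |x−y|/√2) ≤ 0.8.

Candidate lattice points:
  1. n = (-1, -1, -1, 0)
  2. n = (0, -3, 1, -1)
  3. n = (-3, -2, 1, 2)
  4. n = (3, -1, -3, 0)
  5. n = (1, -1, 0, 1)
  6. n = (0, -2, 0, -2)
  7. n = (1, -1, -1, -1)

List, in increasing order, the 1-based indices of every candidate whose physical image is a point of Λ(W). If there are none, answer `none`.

1

Internal map: ζ^{3j} for j=0..3 gives (1,0), (−√2/2,√2/2), (0,−1), (√2/2,√2/2).
#1 (-1, -1, -1, 0): internal (-0.2929, 0.2929); octagon support 0.4142 vs apothem 0.8 → ∈ W
#2 (0, -3, 1, -1): internal (1.4142, -3.8284); octagon support 3.8284 vs apothem 0.8 → ∉ W
#3 (-3, -2, 1, 2): internal (-0.1716, -1.0000); octagon support 1.0000 vs apothem 0.8 → ∉ W
#4 (3, -1, -3, 0): internal (3.7071, 2.2929); octagon support 4.2426 vs apothem 0.8 → ∉ W
#5 (1, -1, 0, 1): internal (2.4142, 0.0000); octagon support 2.4142 vs apothem 0.8 → ∉ W
#6 (0, -2, 0, -2): internal (0.0000, -2.8284); octagon support 2.8284 vs apothem 0.8 → ∉ W
#7 (1, -1, -1, -1): internal (1.0000, -0.4142); octagon support 1.0000 vs apothem 0.8 → ∉ W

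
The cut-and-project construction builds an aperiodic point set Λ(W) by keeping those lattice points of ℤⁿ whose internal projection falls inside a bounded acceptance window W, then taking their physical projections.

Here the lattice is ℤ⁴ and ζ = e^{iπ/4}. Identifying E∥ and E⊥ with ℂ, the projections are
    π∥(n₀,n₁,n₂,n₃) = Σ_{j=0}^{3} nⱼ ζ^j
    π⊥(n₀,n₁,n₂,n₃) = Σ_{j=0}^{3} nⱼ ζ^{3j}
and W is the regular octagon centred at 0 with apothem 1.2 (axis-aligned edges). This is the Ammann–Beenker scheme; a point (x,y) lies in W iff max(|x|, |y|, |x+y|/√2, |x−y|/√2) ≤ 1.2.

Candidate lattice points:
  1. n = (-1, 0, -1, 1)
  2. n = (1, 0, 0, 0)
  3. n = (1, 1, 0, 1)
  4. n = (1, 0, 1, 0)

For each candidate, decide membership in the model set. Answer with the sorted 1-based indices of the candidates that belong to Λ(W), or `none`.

Internal map: ζ^{3j} for j=0..3 gives (1,0), (−√2/2,√2/2), (0,−1), (√2/2,√2/2).
candidate 1: n = (-1, 0, -1, 1) → π⊥ ≈ (-0.292893, +1.707107); max(|x|,|y|,|x±y|/√2) = 1.707107 > 1.2 ⇒ ∉ W
candidate 2: n = (1, 0, 0, 0) → π⊥ ≈ (+1.000000, +0.000000); max(|x|,|y|,|x±y|/√2) = 1.000000 ≤ 1.2 ⇒ ∈ W
candidate 3: n = (1, 1, 0, 1) → π⊥ ≈ (+1.000000, +1.414214); max(|x|,|y|,|x±y|/√2) = 1.707107 > 1.2 ⇒ ∉ W
candidate 4: n = (1, 0, 1, 0) → π⊥ ≈ (+1.000000, -1.000000); max(|x|,|y|,|x±y|/√2) = 1.414214 > 1.2 ⇒ ∉ W

2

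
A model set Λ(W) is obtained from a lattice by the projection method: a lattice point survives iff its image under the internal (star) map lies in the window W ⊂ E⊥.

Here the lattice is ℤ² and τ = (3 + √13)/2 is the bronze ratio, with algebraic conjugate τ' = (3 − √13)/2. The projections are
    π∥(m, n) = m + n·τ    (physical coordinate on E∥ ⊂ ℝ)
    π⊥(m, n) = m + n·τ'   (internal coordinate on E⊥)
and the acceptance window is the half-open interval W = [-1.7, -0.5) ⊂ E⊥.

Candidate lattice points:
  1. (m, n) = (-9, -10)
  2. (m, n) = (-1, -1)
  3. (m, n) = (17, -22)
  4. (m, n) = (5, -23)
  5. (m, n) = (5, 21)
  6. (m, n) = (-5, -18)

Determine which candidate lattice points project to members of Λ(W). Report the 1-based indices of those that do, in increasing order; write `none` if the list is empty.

2, 5

τ' = (3−√13)/2 ≈ -0.302776.
candidate 1: (m,n)=(-9,-10) → π∥ = -9-10·τ ≈ -42.027756, π⊥ = -9-10·τ' ≈ -5.972244 ∉ [-1.7, -0.5) ⇒ out
candidate 2: (m,n)=(-1,-1) → π∥ = -1-1·τ ≈ -4.302776, π⊥ = -1-1·τ' ≈ -0.697224 ∈ [-1.7, -0.5) ⇒ IN Λ
candidate 3: (m,n)=(17,-22) → π∥ = 17-22·τ ≈ -55.661064, π⊥ = 17-22·τ' ≈ 23.661064 ∉ [-1.7, -0.5) ⇒ out
candidate 4: (m,n)=(5,-23) → π∥ = 5-23·τ ≈ -70.963840, π⊥ = 5-23·τ' ≈ 11.963840 ∉ [-1.7, -0.5) ⇒ out
candidate 5: (m,n)=(5,21) → π∥ = 5+21·τ ≈ 74.358288, π⊥ = 5+21·τ' ≈ -1.358288 ∈ [-1.7, -0.5) ⇒ IN Λ
candidate 6: (m,n)=(-5,-18) → π∥ = -5-18·τ ≈ -64.449961, π⊥ = -5-18·τ' ≈ 0.449961 ∉ [-1.7, -0.5) ⇒ out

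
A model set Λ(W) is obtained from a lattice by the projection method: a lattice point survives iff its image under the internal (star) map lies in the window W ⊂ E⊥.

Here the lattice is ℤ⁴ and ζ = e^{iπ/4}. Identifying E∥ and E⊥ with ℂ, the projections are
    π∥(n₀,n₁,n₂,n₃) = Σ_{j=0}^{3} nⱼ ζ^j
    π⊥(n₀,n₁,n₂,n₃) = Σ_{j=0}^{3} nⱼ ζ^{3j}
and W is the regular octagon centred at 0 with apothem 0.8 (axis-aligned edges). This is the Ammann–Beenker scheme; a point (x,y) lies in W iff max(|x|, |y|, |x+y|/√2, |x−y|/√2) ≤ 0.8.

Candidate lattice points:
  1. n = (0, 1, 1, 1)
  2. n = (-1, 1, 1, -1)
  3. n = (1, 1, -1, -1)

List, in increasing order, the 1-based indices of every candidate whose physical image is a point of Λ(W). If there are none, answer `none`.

1

Internal map: ζ^{3j} for j=0..3 gives (1,0), (−√2/2,√2/2), (0,−1), (√2/2,√2/2).
candidate 1: n = (0, 1, 1, 1) → π⊥ ≈ (+0.000000, +0.414214); max(|x|,|y|,|x±y|/√2) = 0.414214 ≤ 0.8 ⇒ ∈ W
candidate 2: n = (-1, 1, 1, -1) → π⊥ ≈ (-2.414214, -1.000000); max(|x|,|y|,|x±y|/√2) = 2.414214 > 0.8 ⇒ ∉ W
candidate 3: n = (1, 1, -1, -1) → π⊥ ≈ (-0.414214, +1.000000); max(|x|,|y|,|x±y|/√2) = 1.000000 > 0.8 ⇒ ∉ W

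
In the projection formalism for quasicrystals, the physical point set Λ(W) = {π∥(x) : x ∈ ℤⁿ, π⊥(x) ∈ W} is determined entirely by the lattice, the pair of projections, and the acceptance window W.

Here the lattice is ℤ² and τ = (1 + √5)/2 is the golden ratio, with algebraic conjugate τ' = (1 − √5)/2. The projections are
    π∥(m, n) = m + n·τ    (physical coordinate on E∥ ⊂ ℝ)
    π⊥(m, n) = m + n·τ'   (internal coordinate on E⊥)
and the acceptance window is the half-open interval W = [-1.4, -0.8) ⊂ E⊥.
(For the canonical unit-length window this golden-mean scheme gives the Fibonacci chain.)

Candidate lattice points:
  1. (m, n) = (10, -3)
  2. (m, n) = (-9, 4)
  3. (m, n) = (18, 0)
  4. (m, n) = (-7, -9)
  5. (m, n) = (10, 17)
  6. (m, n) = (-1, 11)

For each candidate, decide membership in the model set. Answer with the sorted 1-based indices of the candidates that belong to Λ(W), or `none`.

τ' = (1−√5)/2 ≈ -0.6180.
[1] lift (10,-3): star map gives 11.8541; window check -1.4 ≤ 11.8541 < -0.8 is false → out
[2] lift (-9,4): star map gives -11.4721; window check -1.4 ≤ -11.4721 < -0.8 is false → out
[3] lift (18,0): star map gives 18.0000; window check -1.4 ≤ 18.0000 < -0.8 is false → out
[4] lift (-7,-9): star map gives -1.4377; window check -1.4 ≤ -1.4377 < -0.8 is false → out
[5] lift (10,17): star map gives -0.5066; window check -1.4 ≤ -0.5066 < -0.8 is false → out
[6] lift (-1,11): star map gives -7.7984; window check -1.4 ≤ -7.7984 < -0.8 is false → out

none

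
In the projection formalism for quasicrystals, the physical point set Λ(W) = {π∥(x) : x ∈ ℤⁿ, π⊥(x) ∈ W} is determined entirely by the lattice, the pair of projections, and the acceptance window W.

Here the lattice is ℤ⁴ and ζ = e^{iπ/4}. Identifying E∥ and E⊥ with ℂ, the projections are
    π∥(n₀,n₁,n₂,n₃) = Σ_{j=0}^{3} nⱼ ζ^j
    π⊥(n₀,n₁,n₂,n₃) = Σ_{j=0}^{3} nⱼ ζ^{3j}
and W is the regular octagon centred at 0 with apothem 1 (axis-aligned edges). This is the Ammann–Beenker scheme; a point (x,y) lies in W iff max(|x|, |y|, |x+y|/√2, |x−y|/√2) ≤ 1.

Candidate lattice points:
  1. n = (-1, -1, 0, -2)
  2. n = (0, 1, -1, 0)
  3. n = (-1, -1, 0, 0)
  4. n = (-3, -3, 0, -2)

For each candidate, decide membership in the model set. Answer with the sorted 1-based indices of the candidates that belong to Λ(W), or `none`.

3

Internal map: ζ^{3j} for j=0..3 gives (1,0), (−√2/2,√2/2), (0,−1), (√2/2,√2/2).
candidate 1: n = (-1, -1, 0, -2) → π⊥ ≈ (-1.70711, -2.12132); max(|x|,|y|,|x±y|/√2) = 2.70711 > 1 ⇒ ∉ W
candidate 2: n = (0, 1, -1, 0) → π⊥ ≈ (-0.70711, +1.70711); max(|x|,|y|,|x±y|/√2) = 1.70711 > 1 ⇒ ∉ W
candidate 3: n = (-1, -1, 0, 0) → π⊥ ≈ (-0.29289, -0.70711); max(|x|,|y|,|x±y|/√2) = 0.70711 ≤ 1 ⇒ ∈ W
candidate 4: n = (-3, -3, 0, -2) → π⊥ ≈ (-2.29289, -3.53553); max(|x|,|y|,|x±y|/√2) = 4.12132 > 1 ⇒ ∉ W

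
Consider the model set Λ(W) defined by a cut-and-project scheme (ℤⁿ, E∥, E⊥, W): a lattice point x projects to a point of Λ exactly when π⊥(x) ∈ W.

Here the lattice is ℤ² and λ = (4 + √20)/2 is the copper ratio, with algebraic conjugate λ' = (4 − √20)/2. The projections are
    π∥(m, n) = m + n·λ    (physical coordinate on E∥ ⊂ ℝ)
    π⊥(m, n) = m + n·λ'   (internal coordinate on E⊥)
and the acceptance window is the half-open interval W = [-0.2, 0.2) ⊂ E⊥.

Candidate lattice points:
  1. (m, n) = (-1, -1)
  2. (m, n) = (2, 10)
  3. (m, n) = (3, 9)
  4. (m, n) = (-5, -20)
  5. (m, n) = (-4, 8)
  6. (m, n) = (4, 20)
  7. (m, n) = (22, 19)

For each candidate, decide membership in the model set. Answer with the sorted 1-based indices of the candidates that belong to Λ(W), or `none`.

none

Compute λ' = (4−√20)/2 = -0.2361, so π⊥(m,n) = m -0.2361·n.
#1 (-1,-1): internal coord -1 + (-1)·λ' = -0.7639; -0.7639 ∉ [-0.2, 0.2) → out
#2 (2,10): internal coord 2 + (10)·λ' = -0.3607; -0.3607 ∉ [-0.2, 0.2) → out
#3 (3,9): internal coord 3 + (9)·λ' = +0.8754; +0.8754 ∉ [-0.2, 0.2) → out
#4 (-5,-20): internal coord -5 + (-20)·λ' = -0.2786; -0.2786 ∉ [-0.2, 0.2) → out
#5 (-4,8): internal coord -4 + (8)·λ' = -5.8885; -5.8885 ∉ [-0.2, 0.2) → out
#6 (4,20): internal coord 4 + (20)·λ' = -0.7214; -0.7214 ∉ [-0.2, 0.2) → out
#7 (22,19): internal coord 22 + (19)·λ' = +17.5147; +17.5147 ∉ [-0.2, 0.2) → out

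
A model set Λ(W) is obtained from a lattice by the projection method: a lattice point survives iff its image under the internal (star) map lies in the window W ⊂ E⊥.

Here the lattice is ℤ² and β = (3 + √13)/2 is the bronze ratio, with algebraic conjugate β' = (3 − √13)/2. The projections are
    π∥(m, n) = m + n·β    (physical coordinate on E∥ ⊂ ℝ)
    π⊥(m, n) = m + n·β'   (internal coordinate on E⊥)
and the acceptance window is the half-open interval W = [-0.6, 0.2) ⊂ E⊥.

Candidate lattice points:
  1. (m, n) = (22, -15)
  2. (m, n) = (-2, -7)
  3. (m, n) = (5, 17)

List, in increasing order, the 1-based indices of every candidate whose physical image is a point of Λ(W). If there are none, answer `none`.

2, 3

β' = (3−√13)/2 ≈ -0.3028.
[1] lift (22,-15): star map gives 26.5416; window check -0.6 ≤ 26.5416 < 0.2 is false → out
[2] lift (-2,-7): star map gives 0.1194; window check -0.6 ≤ 0.1194 < 0.2 is true → IN Λ
[3] lift (5,17): star map gives -0.1472; window check -0.6 ≤ -0.1472 < 0.2 is true → IN Λ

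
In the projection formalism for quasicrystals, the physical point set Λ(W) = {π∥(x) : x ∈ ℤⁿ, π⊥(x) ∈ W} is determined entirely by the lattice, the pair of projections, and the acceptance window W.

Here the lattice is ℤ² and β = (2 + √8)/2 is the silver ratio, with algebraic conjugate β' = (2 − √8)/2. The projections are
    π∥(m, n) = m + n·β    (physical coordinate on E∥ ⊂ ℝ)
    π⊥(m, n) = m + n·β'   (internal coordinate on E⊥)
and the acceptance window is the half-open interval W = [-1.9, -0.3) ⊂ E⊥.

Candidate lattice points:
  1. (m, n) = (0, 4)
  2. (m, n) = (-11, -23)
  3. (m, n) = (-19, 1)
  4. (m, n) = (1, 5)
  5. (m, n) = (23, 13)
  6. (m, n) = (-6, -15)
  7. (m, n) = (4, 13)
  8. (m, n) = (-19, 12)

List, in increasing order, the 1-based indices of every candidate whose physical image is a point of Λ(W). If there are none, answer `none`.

1, 2, 4, 7

Compute β' = (2−√8)/2 = -0.4142, so π⊥(m,n) = m -0.4142·n.
#1 (0,4): internal coord 0 + (4)·β' = -1.6569; -1.6569 ∈ [-1.9, -0.3) → IN Λ
#2 (-11,-23): internal coord -11 + (-23)·β' = -1.4731; -1.4731 ∈ [-1.9, -0.3) → IN Λ
#3 (-19,1): internal coord -19 + (1)·β' = -19.4142; -19.4142 ∉ [-1.9, -0.3) → out
#4 (1,5): internal coord 1 + (5)·β' = -1.0711; -1.0711 ∈ [-1.9, -0.3) → IN Λ
#5 (23,13): internal coord 23 + (13)·β' = +17.6152; +17.6152 ∉ [-1.9, -0.3) → out
#6 (-6,-15): internal coord -6 + (-15)·β' = +0.2132; +0.2132 ∉ [-1.9, -0.3) → out
#7 (4,13): internal coord 4 + (13)·β' = -1.3848; -1.3848 ∈ [-1.9, -0.3) → IN Λ
#8 (-19,12): internal coord -19 + (12)·β' = -23.9706; -23.9706 ∉ [-1.9, -0.3) → out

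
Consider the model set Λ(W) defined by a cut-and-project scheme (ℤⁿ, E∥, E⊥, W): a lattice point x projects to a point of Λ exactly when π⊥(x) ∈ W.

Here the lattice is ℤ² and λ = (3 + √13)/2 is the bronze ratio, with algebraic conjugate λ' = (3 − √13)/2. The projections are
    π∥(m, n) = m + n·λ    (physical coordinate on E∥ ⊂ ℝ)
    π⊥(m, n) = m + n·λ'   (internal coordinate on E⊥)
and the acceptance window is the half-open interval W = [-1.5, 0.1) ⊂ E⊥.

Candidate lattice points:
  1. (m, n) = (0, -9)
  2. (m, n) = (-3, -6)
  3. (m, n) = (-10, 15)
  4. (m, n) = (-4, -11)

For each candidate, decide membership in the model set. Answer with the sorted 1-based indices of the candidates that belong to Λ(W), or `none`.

2, 4

Numerically λ ≈ 3.3028 and λ' = −1/λ ≈ -0.3028.
#1 (0,-9): internal coord 0 + (-9)·λ' = +2.7250; +2.7250 ∉ [-1.5, 0.1) → out
#2 (-3,-6): internal coord -3 + (-6)·λ' = -1.1833; -1.1833 ∈ [-1.5, 0.1) → IN Λ
#3 (-10,15): internal coord -10 + (15)·λ' = -14.5416; -14.5416 ∉ [-1.5, 0.1) → out
#4 (-4,-11): internal coord -4 + (-11)·λ' = -0.6695; -0.6695 ∈ [-1.5, 0.1) → IN Λ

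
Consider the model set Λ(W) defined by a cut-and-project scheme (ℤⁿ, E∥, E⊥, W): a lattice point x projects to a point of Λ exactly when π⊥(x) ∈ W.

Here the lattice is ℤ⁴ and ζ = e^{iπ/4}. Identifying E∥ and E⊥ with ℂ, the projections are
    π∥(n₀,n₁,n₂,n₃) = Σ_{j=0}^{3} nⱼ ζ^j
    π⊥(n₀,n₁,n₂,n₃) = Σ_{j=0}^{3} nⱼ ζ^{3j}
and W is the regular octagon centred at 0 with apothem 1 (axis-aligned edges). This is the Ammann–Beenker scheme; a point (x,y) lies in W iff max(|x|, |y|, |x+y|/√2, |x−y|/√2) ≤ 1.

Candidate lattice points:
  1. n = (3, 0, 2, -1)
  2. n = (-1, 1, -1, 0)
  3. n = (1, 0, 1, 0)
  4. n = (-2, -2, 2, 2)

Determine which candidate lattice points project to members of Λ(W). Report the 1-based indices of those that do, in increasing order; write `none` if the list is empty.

With ζ = e^{iπ/4} the internal vectors are ζ^0,ζ^3,ζ^6,ζ^9.
#1 (3, 0, 2, -1): internal (2.292893, -2.707107); octagon support 3.535534 vs apothem 1 → ∉ W
#2 (-1, 1, -1, 0): internal (-1.707107, 1.707107); octagon support 2.414214 vs apothem 1 → ∉ W
#3 (1, 0, 1, 0): internal (1.000000, -1.000000); octagon support 1.414214 vs apothem 1 → ∉ W
#4 (-2, -2, 2, 2): internal (0.828427, -2.000000); octagon support 2.000000 vs apothem 1 → ∉ W

none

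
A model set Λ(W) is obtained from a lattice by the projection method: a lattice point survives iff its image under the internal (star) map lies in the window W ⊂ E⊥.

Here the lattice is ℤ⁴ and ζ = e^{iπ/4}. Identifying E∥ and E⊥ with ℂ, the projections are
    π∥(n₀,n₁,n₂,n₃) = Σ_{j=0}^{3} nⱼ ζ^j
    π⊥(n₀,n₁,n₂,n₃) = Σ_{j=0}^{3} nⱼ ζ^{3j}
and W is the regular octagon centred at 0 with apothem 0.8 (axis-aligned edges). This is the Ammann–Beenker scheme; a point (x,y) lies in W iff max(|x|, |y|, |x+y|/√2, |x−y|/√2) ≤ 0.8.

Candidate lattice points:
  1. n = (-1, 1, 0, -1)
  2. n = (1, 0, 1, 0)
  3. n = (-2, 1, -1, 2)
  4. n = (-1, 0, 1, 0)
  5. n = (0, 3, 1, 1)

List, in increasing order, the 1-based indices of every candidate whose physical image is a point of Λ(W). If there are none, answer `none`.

π⊥(n) = n₀ + n₁ζ³ + n₂ζ⁶ + n₃ζ⁹ where ζ = e^{iπ/4}.
candidate 1: n = (-1, 1, 0, -1) → π⊥ ≈ (-2.4142, +0.0000); max(|x|,|y|,|x±y|/√2) = 2.4142 > 0.8 ⇒ ∉ W
candidate 2: n = (1, 0, 1, 0) → π⊥ ≈ (+1.0000, -1.0000); max(|x|,|y|,|x±y|/√2) = 1.4142 > 0.8 ⇒ ∉ W
candidate 3: n = (-2, 1, -1, 2) → π⊥ ≈ (-1.2929, +3.1213); max(|x|,|y|,|x±y|/√2) = 3.1213 > 0.8 ⇒ ∉ W
candidate 4: n = (-1, 0, 1, 0) → π⊥ ≈ (-1.0000, -1.0000); max(|x|,|y|,|x±y|/√2) = 1.4142 > 0.8 ⇒ ∉ W
candidate 5: n = (0, 3, 1, 1) → π⊥ ≈ (-1.4142, +1.8284); max(|x|,|y|,|x±y|/√2) = 2.2929 > 0.8 ⇒ ∉ W

none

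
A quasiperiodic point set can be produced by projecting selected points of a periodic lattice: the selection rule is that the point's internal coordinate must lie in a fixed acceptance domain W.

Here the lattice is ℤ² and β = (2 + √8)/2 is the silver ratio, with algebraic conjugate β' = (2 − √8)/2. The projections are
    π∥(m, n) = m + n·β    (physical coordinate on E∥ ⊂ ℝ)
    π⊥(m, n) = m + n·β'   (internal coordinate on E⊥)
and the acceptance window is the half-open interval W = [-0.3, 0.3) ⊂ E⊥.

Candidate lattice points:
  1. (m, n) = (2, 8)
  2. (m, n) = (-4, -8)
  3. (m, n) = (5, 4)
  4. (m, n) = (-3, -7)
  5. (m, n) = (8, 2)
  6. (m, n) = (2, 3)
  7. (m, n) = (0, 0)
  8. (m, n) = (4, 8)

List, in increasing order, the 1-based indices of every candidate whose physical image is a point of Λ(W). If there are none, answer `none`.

4, 7

β' = (2−√8)/2 ≈ -0.41421.
#1 (2,8): internal coord 2 + (8)·β' = -1.31371; -1.31371 ∉ [-0.3, 0.3) → out
#2 (-4,-8): internal coord -4 + (-8)·β' = -0.68629; -0.68629 ∉ [-0.3, 0.3) → out
#3 (5,4): internal coord 5 + (4)·β' = +3.34315; +3.34315 ∉ [-0.3, 0.3) → out
#4 (-3,-7): internal coord -3 + (-7)·β' = -0.10051; -0.10051 ∈ [-0.3, 0.3) → IN Λ
#5 (8,2): internal coord 8 + (2)·β' = +7.17157; +7.17157 ∉ [-0.3, 0.3) → out
#6 (2,3): internal coord 2 + (3)·β' = +0.75736; +0.75736 ∉ [-0.3, 0.3) → out
#7 (0,0): internal coord 0 + (0)·β' = +0.00000; +0.00000 ∈ [-0.3, 0.3) → IN Λ
#8 (4,8): internal coord 4 + (8)·β' = +0.68629; +0.68629 ∉ [-0.3, 0.3) → out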